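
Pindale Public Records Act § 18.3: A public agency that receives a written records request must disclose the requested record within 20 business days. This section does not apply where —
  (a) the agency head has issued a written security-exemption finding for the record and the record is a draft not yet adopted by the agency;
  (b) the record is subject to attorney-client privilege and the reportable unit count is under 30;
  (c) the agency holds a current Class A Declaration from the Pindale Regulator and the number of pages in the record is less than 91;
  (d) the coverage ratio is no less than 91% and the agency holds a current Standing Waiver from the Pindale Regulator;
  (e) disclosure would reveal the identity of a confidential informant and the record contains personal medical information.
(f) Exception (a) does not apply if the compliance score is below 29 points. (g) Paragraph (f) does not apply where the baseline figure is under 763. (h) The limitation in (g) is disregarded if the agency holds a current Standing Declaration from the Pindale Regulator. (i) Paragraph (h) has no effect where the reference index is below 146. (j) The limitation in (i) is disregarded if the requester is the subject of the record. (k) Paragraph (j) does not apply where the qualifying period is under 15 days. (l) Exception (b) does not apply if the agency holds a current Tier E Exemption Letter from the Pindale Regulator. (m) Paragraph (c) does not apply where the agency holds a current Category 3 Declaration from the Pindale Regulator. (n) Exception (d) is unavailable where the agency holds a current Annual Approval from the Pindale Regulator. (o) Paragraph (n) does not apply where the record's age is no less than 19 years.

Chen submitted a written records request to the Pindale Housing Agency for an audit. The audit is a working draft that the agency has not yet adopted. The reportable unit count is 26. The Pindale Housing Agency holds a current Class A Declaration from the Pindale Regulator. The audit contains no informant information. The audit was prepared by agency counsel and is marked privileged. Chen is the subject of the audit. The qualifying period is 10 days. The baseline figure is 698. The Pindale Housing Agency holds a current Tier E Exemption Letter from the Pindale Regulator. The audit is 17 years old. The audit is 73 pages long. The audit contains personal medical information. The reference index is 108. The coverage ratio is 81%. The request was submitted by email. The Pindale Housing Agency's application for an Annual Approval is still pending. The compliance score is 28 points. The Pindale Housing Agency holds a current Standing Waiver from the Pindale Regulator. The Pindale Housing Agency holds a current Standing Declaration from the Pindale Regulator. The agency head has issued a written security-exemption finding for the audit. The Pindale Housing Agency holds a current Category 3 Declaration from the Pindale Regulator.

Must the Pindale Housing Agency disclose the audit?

No — exception (a) applies; the Pindale Housing Agency is not required to disclose the audit.

All of (a)'s requirements are met (a written security-exemption finding has been issued; the audit is an unadopted draft). Under paragraphs (f)–(k): (f) is engaged (the compliance score is 28 points, below the 29 points limit), but is overridden by (g): (g) operates — the baseline figure is 698, under the 763 limit. (h) would limit (g) — a current Standing Declaration is held — but (i) sets (h) aside: (i) operates — the reference index is 108, below the 146 limit. (j) would limit (i) — Chen is the subject of the audit — but (k) sets (j) aside: (k) operates against (j): the qualifying period is 10 days, under the 15 days limit. (a) remains available.
Exception (b)'s conditions are all satisfied: the audit is privileged; the reportable unit count is 26, under the 30 limit. Turning to paragraph (l): (l) operates — a current Tier E Exemption Letter is held. So (b) is unavailable.
All of (c)'s requirements are met (a current Class A Declaration is held; the number of pages in the record is 73, less than the 91 limit). But: (m) operates against (c): a current Category 3 Declaration is held. So (c) is unavailable.
Exception (d) fails — the coverage ratio is 81%, short of 91%.
Exception (e) fails — the audit contains no informant information.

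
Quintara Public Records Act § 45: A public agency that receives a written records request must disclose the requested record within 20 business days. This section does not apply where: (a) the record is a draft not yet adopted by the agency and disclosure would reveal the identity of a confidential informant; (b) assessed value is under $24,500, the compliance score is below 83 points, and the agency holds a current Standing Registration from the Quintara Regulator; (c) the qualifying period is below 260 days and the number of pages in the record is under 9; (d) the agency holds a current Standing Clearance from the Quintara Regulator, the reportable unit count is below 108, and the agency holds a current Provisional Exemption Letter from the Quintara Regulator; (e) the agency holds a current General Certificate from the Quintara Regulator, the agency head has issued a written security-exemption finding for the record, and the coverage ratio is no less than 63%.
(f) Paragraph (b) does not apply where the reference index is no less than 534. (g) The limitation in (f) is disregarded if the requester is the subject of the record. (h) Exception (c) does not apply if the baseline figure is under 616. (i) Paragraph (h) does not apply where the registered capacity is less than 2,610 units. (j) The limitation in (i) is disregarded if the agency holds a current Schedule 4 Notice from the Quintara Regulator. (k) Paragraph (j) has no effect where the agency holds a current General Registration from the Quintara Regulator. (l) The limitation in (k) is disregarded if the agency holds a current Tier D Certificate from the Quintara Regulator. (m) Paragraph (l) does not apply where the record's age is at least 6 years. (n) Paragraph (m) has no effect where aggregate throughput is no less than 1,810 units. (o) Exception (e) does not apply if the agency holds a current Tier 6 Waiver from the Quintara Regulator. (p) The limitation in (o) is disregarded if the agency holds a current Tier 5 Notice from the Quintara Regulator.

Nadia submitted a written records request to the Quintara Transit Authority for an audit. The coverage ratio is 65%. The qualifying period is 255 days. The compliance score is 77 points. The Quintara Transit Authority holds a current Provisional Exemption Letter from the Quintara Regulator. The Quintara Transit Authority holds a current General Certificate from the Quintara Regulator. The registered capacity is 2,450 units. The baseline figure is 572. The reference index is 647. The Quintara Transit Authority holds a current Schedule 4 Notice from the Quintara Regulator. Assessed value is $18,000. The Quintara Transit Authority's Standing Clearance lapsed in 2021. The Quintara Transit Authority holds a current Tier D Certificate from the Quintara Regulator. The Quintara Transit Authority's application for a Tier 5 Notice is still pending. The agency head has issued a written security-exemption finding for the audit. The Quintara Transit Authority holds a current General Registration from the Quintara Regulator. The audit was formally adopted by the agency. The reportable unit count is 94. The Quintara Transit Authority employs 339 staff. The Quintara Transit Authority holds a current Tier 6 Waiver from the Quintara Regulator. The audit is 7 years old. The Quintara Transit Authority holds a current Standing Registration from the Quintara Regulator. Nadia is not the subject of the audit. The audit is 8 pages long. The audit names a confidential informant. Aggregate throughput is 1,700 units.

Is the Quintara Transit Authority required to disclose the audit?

No — exception (c) applies; the Quintara Transit Authority is not required to disclose the audit.

Exception (a) does not apply: the audit has been formally adopted.
Exception (b) is satisfied on its face — assessed value is $18,000, under the $24,500 limit; the compliance score is 77 points, below the 83 points limit; a current Standing Registration is held. But: (f) is triggered — the reference index is 647, meeting the 534 threshold. (g) is not triggered (Nadia is not the subject of the audit), so (f) stands. (b) is therefore removed.
Exception (c)'s conditions are all satisfied: the qualifying period is 255 days, below the 260 days limit; the number of pages in the record is 8, under the 9 limit. As to paragraphs (h)–(n): (h) operates (the baseline figure is 572, under the 616 limit), but yields to (i): (i) operates — the registered capacity is 2,450 units, less than the 2,610 units limit. (j) would limit (i) — a current Schedule 4 Notice is held — but (k) sets (j) aside: (k) operates against (j): a current General Registration is held. (l) applies (a current Tier D Certificate is held), but is displaced by (m): (m) operates against (l): the record's age is 7 years, meeting the 6 years threshold. (n), which would lift (m), does not operate here — aggregate throughput is 1,700 units, short of 1,810 units. So (c) applies.
Exception (d) fails — there is no Standing Clearance in force.
Exception (e)'s conditions are all satisfied: a current General Certificate is held; a written security-exemption finding has been issued; the coverage ratio is 65%, meeting the 63% threshold. But applying paragraphs (o)–(p): (o) operates against (e): a current Tier 6 Waiver is held. (p) is not engaged (no current Tier 5 Notice is held), so (o) stands. So (e) is unavailable.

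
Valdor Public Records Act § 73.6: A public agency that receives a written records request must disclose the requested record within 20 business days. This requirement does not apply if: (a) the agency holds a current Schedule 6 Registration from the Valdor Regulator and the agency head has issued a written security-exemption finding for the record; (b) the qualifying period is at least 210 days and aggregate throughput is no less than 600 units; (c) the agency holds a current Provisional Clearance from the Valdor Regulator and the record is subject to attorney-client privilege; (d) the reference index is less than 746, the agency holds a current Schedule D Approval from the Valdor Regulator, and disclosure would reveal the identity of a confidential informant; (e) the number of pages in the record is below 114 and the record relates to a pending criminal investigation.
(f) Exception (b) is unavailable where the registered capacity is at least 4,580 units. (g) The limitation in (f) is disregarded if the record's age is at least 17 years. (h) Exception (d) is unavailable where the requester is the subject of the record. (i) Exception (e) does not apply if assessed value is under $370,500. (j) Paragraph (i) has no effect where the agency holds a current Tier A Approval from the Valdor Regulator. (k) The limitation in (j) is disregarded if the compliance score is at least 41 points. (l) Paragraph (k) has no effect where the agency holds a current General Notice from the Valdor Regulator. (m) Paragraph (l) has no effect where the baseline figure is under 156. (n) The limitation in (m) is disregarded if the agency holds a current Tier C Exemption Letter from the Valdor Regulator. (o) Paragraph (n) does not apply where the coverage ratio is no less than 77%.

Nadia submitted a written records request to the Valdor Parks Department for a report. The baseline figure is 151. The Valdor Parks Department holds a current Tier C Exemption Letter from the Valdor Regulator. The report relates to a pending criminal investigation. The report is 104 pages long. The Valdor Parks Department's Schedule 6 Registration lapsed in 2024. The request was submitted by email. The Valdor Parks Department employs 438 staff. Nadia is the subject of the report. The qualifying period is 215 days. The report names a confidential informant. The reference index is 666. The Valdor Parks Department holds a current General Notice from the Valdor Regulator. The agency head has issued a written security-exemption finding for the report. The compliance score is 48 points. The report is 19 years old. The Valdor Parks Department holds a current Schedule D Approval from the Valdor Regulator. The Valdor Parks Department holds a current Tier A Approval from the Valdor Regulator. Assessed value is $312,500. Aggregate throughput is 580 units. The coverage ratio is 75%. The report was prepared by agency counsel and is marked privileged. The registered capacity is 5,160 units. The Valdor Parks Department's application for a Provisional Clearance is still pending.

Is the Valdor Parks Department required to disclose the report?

Exception (a) does not apply: the Schedule 6 Registration is not current.
Exception (b) does not apply: aggregate throughput is 580 units, short of 600 units.
Exception (c) requires that the agency holds a current Provisional Clearance from the Valdor Regulator; but there is no Provisional Clearance in force, so (c) is unavailable.
Exception (d): the reference index is 666, less than the 746 limit; a current Schedule D Approval is held; the report names a confidential informant — every condition holds. Turning to paragraph (h): (h) applies — Nadia is the subject of the report. So (d) is unavailable.
All of (e)'s requirements are met (the number of pages in the record is 104, below the 114 limit; the report relates to a pending investigation). Considering the limiting provisions: (i) would limit (e) — assessed value is $312,500, under the $370,500 limit — but (j) sets (i) aside: (j) operates against (i): a current Tier A Approval is held. (k) would limit (j) — the compliance score is 48 points, meeting the 41 points threshold — but (l) sets (k) aside: (l) applies — a current General Notice is held. (m) is engaged (the baseline figure is 151, under the 156 limit), but is itself disapplied by (n): (n) applies — a current Tier C Exemption Letter is held. (o) is not triggered (the coverage ratio is 75%, short of 77%), so (n) stands. So (e) applies.

No — exception (e) applies; the Valdor Parks Department is not required to disclose the report.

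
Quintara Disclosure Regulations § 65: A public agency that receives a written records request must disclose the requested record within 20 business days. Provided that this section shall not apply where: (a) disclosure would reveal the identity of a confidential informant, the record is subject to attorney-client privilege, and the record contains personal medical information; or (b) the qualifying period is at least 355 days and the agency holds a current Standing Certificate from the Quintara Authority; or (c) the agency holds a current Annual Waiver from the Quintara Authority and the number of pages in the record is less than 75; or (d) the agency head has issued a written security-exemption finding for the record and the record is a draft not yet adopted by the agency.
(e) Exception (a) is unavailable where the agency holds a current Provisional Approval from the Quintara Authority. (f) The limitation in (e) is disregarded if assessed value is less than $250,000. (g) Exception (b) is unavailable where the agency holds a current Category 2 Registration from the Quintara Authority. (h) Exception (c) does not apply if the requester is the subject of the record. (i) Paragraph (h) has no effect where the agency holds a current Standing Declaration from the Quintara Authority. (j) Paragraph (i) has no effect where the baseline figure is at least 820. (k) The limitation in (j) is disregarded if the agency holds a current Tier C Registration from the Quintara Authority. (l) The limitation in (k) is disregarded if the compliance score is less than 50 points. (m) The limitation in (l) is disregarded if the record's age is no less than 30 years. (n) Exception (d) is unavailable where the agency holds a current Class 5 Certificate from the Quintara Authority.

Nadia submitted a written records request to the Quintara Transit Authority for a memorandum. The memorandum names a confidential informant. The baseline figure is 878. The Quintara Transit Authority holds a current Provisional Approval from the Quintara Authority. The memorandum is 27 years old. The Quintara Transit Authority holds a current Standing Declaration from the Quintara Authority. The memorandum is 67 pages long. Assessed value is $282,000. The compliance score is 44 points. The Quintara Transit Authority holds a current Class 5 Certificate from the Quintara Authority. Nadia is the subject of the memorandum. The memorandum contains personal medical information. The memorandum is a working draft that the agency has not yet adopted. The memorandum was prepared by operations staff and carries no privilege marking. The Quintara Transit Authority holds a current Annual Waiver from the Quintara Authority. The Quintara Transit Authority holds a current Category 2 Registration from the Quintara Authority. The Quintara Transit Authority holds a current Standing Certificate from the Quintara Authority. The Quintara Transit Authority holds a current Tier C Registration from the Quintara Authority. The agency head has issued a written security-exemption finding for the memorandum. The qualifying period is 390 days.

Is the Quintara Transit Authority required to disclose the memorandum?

Exception (a) does not apply: the memorandum carries no privilege marking.
All of (b)'s requirements are met (the qualifying period is 390 days, meeting the 355 days threshold; a current Standing Certificate is held). Turning to paragraph (g): (g) operates against (b): a current Category 2 Registration is held. So (b) is unavailable.
Exception (c) is satisfied on its face — a current Annual Waiver is held; the number of pages in the record is 67, less than the 75 limit. Turning to paragraphs (h)–(m): (h) is engaged — Nadia is the subject of the memorandum. (i) would limit (h) — a current Standing Declaration is held — but (j) sets (i) aside: (j) applies — the baseline figure is 878, meeting the 820 threshold. (k) would limit (j) — a current Tier C Registration is held — but (l) sets (k) aside: (l) applies — the compliance score is 44 points, less than the 50 points limit. (m), which would lift (l), is not engaged — the record's age is 27 years, short of 30 years. (c) is therefore removed.
All of (d)'s requirements are met (a written security-exemption finding has been issued; the memorandum is an unadopted draft). Turning to paragraph (n): (n) is triggered — a current Class 5 Certificate is held. So (d) is unavailable.
No exception is made out. the Quintara Transit Authority falls within the general rule.

Yes — the Quintara Transit Authority must disclose the memorandum.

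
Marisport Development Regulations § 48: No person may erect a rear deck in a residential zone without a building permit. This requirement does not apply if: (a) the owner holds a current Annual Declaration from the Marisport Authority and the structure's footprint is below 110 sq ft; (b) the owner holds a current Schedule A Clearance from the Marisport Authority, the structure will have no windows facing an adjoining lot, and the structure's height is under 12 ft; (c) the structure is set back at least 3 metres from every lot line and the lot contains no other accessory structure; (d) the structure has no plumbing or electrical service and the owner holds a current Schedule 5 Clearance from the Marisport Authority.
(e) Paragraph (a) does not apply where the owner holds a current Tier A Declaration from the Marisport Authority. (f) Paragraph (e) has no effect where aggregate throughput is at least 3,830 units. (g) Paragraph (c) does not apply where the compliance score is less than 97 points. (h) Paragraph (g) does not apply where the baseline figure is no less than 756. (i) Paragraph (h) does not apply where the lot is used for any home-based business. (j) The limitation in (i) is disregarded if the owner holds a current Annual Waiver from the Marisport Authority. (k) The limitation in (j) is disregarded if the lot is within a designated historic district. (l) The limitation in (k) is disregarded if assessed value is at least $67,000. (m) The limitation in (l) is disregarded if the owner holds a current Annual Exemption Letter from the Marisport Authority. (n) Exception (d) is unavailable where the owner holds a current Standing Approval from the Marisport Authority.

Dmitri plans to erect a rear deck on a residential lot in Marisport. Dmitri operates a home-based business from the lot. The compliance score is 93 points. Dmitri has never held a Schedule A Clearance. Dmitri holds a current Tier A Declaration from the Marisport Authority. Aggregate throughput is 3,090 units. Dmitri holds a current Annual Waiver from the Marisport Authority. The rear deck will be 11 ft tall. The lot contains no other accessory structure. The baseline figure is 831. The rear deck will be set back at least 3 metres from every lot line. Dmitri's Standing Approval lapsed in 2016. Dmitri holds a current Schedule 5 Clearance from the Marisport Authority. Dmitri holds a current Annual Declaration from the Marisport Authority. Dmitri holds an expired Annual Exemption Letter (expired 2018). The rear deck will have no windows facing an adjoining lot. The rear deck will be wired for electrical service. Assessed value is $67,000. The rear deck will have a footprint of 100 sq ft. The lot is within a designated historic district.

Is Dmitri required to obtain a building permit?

Exception (a)'s conditions are all satisfied: a current Annual Declaration is held; the structure's footprint is 100 sq ft, below the 110 sq ft limit. However, paragraphs (e)–(f) must be considered: (e) applies — a current Tier A Declaration is held. (f) is inapplicable (aggregate throughput is 3,090 units, short of 3,830 units), so (e) stands. (a) is therefore removed.
Exception (b) requires that the owner holds a current Schedule A Clearance from the Marisport Authority; but the Schedule A Clearance is not current, so (b) is unavailable.
Exception (c)'s conditions are all satisfied: the setback is at least 3 m on every side; the lot has no other accessory structure. Applying paragraphs (g)–(m): (g) operates (the compliance score is 93 points, less than the 97 points limit), but is overridden by (h): (h) operates against (g): the baseline figure is 831, meeting the 756 threshold. (i) operates (a home-based business operates on the lot), but yields to (j): (j) is triggered — a current Annual Waiver is held. (k) applies (the lot is in a historic district), but yields to (l): (l) applies — assessed value is $67,000, meeting the $67,000 threshold. (m) does not operate here (the Annual Exemption Letter is not current), so (l) stands. Exception (c) stands.
Exception (d) fails — electrical service is planned.

No — exception (c) applies; Dmitri does not need a building permit.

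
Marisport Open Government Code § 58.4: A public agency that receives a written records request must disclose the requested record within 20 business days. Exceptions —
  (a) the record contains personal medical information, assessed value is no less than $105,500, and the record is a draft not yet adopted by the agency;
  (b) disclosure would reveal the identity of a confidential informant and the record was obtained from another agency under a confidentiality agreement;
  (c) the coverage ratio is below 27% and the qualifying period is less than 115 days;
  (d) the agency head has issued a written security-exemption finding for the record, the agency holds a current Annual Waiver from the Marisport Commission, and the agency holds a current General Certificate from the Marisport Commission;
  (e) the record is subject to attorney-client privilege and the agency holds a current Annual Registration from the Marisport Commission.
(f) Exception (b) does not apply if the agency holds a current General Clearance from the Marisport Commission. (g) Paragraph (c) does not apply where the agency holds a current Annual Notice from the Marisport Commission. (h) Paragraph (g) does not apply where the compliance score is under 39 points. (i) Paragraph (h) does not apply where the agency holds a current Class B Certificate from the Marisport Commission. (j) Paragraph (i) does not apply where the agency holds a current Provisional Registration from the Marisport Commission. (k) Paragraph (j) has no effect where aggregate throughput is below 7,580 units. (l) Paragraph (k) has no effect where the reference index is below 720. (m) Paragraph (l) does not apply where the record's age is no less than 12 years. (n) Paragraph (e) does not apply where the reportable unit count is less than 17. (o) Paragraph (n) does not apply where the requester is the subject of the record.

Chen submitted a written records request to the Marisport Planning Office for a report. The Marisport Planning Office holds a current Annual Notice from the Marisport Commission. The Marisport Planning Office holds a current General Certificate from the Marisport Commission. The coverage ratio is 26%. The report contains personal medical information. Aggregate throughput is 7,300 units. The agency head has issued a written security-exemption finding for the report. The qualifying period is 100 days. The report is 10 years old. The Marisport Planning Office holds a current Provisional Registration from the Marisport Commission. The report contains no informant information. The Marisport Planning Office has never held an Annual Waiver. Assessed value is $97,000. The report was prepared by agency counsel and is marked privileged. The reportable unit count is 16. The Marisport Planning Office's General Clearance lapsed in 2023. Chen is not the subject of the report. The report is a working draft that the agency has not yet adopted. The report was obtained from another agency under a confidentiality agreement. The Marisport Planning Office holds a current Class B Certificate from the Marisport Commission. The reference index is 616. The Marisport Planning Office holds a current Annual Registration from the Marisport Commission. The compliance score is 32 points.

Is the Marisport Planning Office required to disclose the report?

No — exception (c) applies; the Marisport Planning Office is not required to disclose the report.

Exception (a) does not apply: assessed value is $97,000, short of $105,500.
Exception (b) does not apply: the report contains no informant information.
Exception (c) is satisfied on its face — the coverage ratio is 26%, below the 27% limit; the qualifying period is 100 days, less than the 115 days limit. Under paragraphs (g)–(m): (g) would limit (c) — a current Annual Notice is held — but (h) sets (g) aside: (h) operates against (g): the compliance score is 32 points, under the 39 points limit. (i) applies (a current Class B Certificate is held), but is set aside by (j): (j) operates against (i): a current Provisional Registration is held. (k) is engaged (aggregate throughput is 7,300 units, below the 7,580 units limit), but is set aside by (l): (l) operates against (k): the reference index is 616, below the 720 limit. (m) is not triggered (the record's age is 10 years, short of 12 years), so (l) stands. So (c) applies.
Exception (d) does not apply: no current Annual Waiver is held.
All of (e)'s requirements are met (the report is privileged; a current Annual Registration is held). Turning to paragraphs (n)–(o): (n) operates against (e): the reportable unit count is 16, less than the 17 limit. (o), which would lift (n), is inapplicable — Chen is not the subject of the report. Exception (e) does not apply.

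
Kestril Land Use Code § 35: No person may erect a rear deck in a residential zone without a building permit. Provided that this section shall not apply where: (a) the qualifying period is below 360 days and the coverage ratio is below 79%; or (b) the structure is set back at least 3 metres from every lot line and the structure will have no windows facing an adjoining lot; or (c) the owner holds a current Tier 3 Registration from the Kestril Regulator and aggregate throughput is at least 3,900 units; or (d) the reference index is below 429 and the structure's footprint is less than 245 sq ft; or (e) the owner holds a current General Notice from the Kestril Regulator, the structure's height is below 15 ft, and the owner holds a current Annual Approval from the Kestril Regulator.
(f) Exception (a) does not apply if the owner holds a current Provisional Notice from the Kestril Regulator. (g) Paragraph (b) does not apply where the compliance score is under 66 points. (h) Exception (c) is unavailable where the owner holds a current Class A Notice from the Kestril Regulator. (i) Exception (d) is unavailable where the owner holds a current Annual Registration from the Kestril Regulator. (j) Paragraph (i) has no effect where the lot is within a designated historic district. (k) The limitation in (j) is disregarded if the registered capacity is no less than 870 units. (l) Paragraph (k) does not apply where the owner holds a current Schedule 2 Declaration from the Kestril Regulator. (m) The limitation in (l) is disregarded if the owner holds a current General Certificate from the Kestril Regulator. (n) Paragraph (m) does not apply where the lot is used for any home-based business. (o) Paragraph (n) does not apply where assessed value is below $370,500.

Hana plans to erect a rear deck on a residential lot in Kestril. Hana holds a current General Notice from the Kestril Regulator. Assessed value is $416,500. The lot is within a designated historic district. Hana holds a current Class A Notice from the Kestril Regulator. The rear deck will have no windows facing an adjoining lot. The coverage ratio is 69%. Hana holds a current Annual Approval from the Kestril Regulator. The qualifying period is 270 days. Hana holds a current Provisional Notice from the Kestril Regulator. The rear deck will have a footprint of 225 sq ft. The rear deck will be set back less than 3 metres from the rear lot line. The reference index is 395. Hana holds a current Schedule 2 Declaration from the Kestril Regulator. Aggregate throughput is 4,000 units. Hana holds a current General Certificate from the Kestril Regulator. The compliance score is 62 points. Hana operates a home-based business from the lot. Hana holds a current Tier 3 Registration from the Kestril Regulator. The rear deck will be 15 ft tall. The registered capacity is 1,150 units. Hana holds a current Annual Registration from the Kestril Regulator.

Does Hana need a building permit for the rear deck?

No — exception (d) applies; Hana does not need a building permit.

Exception (a): the qualifying period is 270 days, below the 360 days limit; the coverage ratio is 69%, below the 79% limit — every condition holds. But: (f) is engaged — a current Provisional Notice is held. Exception (a) does not apply.
Exception (b) fails — the rear setback is under 3 m.
Exception (c): a current Tier 3 Registration is held; aggregate throughput is 4,000 units, meeting the 3,900 units threshold — every condition holds. Turning to paragraph (h): (h) operates against (c): a current Class A Notice is held. Exception (c) does not apply.
Exception (d)'s conditions are all satisfied: the reference index is 395, below the 429 limit; the structure's footprint is 225 sq ft, less than the 245 sq ft limit. Applying paragraphs (i)–(o): (i) would limit (d) — a current Annual Registration is held — but (j) sets (i) aside: (j) operates against (i): the lot is in a historic district. (k) would limit (j) — the registered capacity is 1,150 units, meeting the 870 units threshold — but (l) sets (k) aside: (l) operates against (k): a current Schedule 2 Declaration is held. (m) is engaged (a current General Certificate is held), but is set aside by (n): (n) is engaged — a home-based business operates on the lot. (o), which would lift (n), is not engaged — assessed value is $416,500, not below $370,500. So (d) applies.
Exception (e) fails — the structure's height is 15 ft, not below 15 ft.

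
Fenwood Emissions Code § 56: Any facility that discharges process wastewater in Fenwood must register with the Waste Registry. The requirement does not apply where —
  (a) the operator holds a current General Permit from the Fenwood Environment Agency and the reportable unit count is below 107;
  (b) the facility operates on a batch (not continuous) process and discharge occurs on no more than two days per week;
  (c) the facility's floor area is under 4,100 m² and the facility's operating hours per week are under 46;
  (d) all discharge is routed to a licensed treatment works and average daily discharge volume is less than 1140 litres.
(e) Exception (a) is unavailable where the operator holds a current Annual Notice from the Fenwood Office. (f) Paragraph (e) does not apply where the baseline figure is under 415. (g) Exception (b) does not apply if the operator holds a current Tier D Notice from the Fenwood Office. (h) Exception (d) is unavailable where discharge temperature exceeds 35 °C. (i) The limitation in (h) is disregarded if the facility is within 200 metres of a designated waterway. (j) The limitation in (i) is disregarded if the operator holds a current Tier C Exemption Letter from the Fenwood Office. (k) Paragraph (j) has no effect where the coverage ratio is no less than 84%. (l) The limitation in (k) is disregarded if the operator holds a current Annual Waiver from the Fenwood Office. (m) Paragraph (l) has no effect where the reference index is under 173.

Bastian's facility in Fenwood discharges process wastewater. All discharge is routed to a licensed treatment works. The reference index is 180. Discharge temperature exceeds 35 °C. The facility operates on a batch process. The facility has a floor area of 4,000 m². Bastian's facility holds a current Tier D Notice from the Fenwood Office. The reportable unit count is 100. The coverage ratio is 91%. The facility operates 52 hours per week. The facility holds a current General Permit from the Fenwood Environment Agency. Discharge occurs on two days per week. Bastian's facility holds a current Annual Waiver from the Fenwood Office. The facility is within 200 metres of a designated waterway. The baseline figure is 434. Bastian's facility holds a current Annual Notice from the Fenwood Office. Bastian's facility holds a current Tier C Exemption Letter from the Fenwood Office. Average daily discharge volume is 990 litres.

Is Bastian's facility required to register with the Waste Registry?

Exception (a)'s conditions are all satisfied: a current General Permit is held; the reportable unit count is 100, below the 107 limit. However, paragraphs (e)–(f) must be considered: (e) applies — a current Annual Notice is held. (f) is not engaged (the baseline figure is 434, not under 415), so (e) stands. So (a) is unavailable.
Exception (b): the facility operates on a batch process; discharge occurs on no more than two days per week — every condition holds. Turning to paragraph (g): (g) is triggered — a current Tier D Notice is held. (b) is therefore removed.
Exception (c) does not apply: the facility's operating hours per week are 52, not under 46.
All of (d)'s requirements are met (discharge is routed to a licensed treatment works; average daily discharge volume is 990 litres, less than the 1140 litres limit). But applying paragraphs (h)–(m): (h) is engaged — discharge temperature exceeds 35 °C. (i) is triggered (the facility is within 200 m of a designated waterway), but is set aside by (j): (j) is engaged — a current Tier C Exemption Letter is held. (k) is engaged (the coverage ratio is 91%, meeting the 84% threshold), but is set aside by (l): (l) operates against (k): a current Annual Waiver is held. (m), which would lift (l), is not engaged — the reference index is 180, not under 173. So (d) is unavailable.
Every exception is unavailable, so the rule governs.

Yes — Bastian's facility must register with the Waste Registry.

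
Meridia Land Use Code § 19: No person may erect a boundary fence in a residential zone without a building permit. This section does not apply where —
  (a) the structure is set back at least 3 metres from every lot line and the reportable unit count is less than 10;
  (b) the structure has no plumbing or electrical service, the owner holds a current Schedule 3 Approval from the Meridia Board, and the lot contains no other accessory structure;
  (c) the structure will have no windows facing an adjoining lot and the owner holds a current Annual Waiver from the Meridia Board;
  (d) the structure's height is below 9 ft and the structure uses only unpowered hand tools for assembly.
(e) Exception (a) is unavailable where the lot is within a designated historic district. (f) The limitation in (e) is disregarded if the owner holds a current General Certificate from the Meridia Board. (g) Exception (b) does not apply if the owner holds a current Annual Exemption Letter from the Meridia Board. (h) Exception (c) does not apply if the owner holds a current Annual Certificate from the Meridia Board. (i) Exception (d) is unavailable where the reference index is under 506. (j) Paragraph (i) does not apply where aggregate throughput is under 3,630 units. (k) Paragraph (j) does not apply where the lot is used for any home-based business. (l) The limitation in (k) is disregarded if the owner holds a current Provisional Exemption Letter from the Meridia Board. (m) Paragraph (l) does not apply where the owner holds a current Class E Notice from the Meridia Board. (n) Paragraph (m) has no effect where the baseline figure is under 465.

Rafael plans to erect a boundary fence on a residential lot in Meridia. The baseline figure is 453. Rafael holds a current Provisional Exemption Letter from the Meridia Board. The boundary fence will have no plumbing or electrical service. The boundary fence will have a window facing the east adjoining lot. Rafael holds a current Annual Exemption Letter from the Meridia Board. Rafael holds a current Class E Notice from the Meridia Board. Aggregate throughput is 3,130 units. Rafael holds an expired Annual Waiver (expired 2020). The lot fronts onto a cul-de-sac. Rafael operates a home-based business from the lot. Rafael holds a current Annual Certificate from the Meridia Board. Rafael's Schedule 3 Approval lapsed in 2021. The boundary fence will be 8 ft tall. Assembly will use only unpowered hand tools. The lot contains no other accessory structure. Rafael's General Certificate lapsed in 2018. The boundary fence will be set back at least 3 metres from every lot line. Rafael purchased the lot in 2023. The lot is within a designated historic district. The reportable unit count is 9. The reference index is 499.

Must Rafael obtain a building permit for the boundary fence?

No — exception (d) applies; Rafael does not need a building permit.

Exception (a) is satisfied on its face — the setback is at least 3 m on every side; the reportable unit count is 9, less than the 10 limit. Turning to paragraphs (e)–(f): (e) applies — the lot is in a historic district. (f) does not operate here (there is no General Certificate in force), so (e) stands. Exception (a) does not apply.
Exception (b) fails — the Schedule 3 Approval is not current.
Exception (c) requires that the structure will have no windows facing an adjoining lot; but a window faces an adjoining lot, so (c) is unavailable.
Exception (d)'s conditions are all satisfied: the structure's height is 8 ft, below the 9 ft limit; assembly uses only hand tools. Considering the limiting provisions: (i) applies (the reference index is 499, under the 506 limit), but yields to (j): (j) operates against (i): aggregate throughput is 3,130 units, under the 3,630 units limit. (k) is engaged (a home-based business operates on the lot), but is overridden by (l): (l) operates against (k): a current Provisional Exemption Letter is held. (m) would limit (l) — a current Class E Notice is held — but (n) sets (m) aside: (n) is triggered — the baseline figure is 453, under the 465 limit. (d) remains available.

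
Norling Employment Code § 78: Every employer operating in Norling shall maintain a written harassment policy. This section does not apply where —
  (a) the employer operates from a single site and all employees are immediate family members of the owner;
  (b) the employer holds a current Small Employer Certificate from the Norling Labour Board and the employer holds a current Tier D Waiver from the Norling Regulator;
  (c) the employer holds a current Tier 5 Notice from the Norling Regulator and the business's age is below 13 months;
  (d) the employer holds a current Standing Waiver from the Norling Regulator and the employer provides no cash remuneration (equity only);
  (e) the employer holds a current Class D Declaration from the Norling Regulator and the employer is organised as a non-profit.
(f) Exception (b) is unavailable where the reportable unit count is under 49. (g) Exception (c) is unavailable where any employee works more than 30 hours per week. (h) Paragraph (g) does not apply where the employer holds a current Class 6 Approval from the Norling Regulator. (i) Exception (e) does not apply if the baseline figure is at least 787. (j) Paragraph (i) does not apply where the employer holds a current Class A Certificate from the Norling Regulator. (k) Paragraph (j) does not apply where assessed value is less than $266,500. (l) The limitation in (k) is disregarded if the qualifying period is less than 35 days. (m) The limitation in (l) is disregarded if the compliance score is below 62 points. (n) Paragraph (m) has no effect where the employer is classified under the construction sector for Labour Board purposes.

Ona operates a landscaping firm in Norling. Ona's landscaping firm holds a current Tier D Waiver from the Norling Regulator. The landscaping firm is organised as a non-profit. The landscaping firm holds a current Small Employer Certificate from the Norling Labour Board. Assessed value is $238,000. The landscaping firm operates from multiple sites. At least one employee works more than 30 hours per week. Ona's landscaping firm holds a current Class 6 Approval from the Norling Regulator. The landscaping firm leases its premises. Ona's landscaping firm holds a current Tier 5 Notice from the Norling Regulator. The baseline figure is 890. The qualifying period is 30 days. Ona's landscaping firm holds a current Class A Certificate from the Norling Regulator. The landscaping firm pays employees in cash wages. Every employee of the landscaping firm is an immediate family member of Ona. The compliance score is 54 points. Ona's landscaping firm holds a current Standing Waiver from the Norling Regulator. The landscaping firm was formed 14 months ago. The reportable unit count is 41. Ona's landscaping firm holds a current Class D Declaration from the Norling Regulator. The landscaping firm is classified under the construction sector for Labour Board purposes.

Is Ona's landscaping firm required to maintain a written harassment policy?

Exception (a) fails — the employer operates from multiple sites.
Exception (b)'s conditions are all satisfied: a current Small Employer Certificate is held; a current Tier D Waiver is held. However, paragraph (f) must be considered: (f) operates against (b): the reportable unit count is 41, under the 49 limit. Exception (b) does not apply.
Exception (c) fails — the business's age is 14 months, not below 13 months.
Exception (d) requires that the employer provides no cash remuneration (equity only); but employees are paid cash wages, so (d) is unavailable.
Exception (e): a current Class D Declaration is held; the employer is a non-profit — every condition holds. Considering the limiting provisions: (i) is engaged (the baseline figure is 890, meeting the 787 threshold), but is displaced by (j): (j) operates — a current Class A Certificate is held. (k) is engaged (assessed value is $238,000, less than the $266,500 limit), but is itself disapplied by (l): (l) operates against (k): the qualifying period is 30 days, less than the 35 days limit. (m) would limit (l) — the compliance score is 54 points, below the 62 points limit — but (n) sets (m) aside: (n) is engaged — the landscaping firm is classified under the construction sector. (e) remains available.

No — exception (e) applies; Ona's landscaping firm is not required to maintain a written harassment policy.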